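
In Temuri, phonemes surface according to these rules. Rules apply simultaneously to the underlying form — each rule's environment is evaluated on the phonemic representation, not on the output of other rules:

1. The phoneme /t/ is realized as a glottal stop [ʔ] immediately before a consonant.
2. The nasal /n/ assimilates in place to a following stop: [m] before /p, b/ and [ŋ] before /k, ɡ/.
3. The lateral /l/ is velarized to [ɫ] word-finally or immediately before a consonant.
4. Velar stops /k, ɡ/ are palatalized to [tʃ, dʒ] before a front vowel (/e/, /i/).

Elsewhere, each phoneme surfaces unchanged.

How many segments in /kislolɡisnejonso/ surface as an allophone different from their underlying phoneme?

3

Segments that undergo a rule: /k/ → [tʃ] (rule 4); /l/ → [ɫ] (rule 3); /ɡ/ → [dʒ] (rule 4).
All other segments surface unchanged.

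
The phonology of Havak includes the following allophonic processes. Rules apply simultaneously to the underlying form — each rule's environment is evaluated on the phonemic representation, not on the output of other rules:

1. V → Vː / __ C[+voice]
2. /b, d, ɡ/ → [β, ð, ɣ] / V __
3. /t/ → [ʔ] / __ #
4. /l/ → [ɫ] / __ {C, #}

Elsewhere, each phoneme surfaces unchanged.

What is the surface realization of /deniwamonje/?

/d/ — word-initial; rule 2 does not apply here → [d].
Rule 1 applies to /e/ (between /d/ and /n/: before a voiced consonant) → [eː].
/i/ (between /n/ and /w/) occurs before a voiced consonant → [iː] by rule 1.
/a/ (between /w/ and /m/) occurs before a voiced consonant → [aː] by rule 1.
/o/ meets the environment for rule 1 (before a voiced consonant) → [oː].
/e/ (word-final) fails the environment for rule 1, so it stays [e].

[deːniːwaːmoːnje]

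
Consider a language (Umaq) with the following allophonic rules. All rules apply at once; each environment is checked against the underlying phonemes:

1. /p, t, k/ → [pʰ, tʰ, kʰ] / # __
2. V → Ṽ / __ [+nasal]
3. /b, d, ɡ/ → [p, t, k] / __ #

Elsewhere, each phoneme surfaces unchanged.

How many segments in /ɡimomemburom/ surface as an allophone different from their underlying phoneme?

Segments that undergo a rule: /i/ → [ĩ] (rule 2); /o/ → [õ] (rule 2); /e/ → [ẽ] (rule 2); /o/ → [õ] (rule 2).
All other segments surface unchanged.

4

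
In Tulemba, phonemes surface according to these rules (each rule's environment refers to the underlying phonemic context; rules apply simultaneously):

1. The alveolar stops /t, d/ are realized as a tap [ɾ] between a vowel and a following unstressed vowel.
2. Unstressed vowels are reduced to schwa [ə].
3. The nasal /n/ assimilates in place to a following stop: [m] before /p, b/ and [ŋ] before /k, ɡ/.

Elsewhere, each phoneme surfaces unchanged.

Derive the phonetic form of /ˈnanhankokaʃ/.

[ˈnanhəŋkəkəʃ]

/n/ — word-initial; rule 3 does not apply here → [n].
/a/ (between /n/ and /n/): rule 2 targets it, but not in an unstressed syllable → unchanged [a].
/n/ — between /a/ and /h/; rule 3 does not apply here → [n].
/h/ (between /n/ and /a/) is unaffected → [h].
/a/ (between /h/ and /n/): in an unstressed syllable, so rule 2 applies → [ə].
Rule 3 applies to /n/ (between /a/ and /k/: before a labial or velar stop) → [ŋ].
/k/ (between /n/ and /o/): no rule targets it → [k].
/o/ (between /k/ and /k/) occurs in an unstressed syllable → [ə] by rule 2.
/k/ (between /o/ and /a/) is unaffected → [k].
/a/ — between /k/ and /ʃ/, in an unstressed syllable — surfaces as [ə] (rule 2).
/ʃ/ — not in any rule's target class → [ʃ].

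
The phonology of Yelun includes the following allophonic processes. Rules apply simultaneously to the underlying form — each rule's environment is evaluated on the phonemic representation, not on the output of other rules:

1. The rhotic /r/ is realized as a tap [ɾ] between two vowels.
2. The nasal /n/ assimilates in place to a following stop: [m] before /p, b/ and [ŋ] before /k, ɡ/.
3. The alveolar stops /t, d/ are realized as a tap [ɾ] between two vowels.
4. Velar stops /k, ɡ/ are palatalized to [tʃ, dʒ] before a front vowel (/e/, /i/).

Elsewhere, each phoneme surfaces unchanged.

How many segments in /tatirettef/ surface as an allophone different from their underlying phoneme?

2

Segments that undergo a rule: /t/ → [ɾ] (rule 3); /r/ → [ɾ] (rule 1).
All other segments surface unchanged.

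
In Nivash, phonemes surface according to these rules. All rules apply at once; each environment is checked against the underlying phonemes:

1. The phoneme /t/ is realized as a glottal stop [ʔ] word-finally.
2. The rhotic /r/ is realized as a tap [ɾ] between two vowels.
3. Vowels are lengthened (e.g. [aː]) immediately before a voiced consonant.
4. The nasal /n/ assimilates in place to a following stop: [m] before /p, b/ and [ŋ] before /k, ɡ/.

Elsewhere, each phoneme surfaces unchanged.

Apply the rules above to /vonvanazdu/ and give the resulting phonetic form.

[voːnvaːnaːzdu]

/v/ (word-initial) is unaffected → [v].
/o/ meets the environment for rule 3 (before a voiced consonant) → [oː].
/n/ (between /o/ and /v/): rule 4 targets it, but not before a labial or velar stop → unchanged [n].
/v/ (between /n/ and /a/) is unaffected → [v].
/a/ (between /v/ and /n/): before a voiced consonant, so rule 3 applies → [aː].
/n/ (between /a/ and /a/) fails the environment for rule 4, so it stays [n].
Rule 3 applies to /a/ (between /n/ and /z/: before a voiced consonant) → [aː].
/z/ — not in any rule's target class → [z].
/d/ (between /z/ and /u/) is unaffected → [d].
/u/ (word-final) is in the target of rule 3 but the environment (before a voiced consonant) is not met → [u].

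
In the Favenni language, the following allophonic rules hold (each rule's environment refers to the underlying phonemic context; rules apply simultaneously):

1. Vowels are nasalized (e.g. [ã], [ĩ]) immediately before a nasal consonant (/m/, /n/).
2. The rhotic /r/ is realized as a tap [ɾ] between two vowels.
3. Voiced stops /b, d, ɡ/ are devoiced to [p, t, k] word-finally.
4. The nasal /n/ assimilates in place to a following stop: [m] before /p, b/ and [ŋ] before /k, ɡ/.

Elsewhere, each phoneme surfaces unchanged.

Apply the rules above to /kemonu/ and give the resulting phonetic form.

[kẽmõnu]

/e/ (between /k/ and /m/): before a nasal consonant, so rule 1 applies → [ẽ].
/o/ meets the environment for rule 1 (before a nasal consonant) → [õ].
/n/ (between /o/ and /u/): rule 4 targets it, but not before a labial or velar stop → unchanged [n].
/u/ (word-final) fails the environment for rule 1, so it stays [u].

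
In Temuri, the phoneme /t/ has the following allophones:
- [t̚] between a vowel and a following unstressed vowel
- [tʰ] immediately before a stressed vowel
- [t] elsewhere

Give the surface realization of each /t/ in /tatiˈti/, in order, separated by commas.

[t], [t̚], [tʰ]

Occurrence 1 (position 1): no conditioning environment matches → elsewhere allophone [t].
Occurrence 2 (position 3): between a vowel and a following unstressed vowel → [t̚].
Occurrence 3 (position 5): immediately before a stressed vowel → [tʰ].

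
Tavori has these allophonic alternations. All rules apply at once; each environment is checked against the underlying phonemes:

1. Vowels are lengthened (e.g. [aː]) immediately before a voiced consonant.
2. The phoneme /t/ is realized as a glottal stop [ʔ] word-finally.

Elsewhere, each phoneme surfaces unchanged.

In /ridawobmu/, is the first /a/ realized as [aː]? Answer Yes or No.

Yes

Rule 1 applies to /a/ (between /d/ and /w/: before a voiced consonant) → [aː].
The actual realization is [aː], which matches [aː].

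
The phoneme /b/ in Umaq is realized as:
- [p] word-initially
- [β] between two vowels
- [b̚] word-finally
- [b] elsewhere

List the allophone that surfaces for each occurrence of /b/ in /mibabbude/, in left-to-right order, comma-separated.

Occurrence 1 (position 3): between two vowels → [β].
Occurrence 2 (position 5): no conditioning environment matches → elsewhere allophone [b].
Occurrence 3 (position 6): no conditioning environment matches → elsewhere allophone [b].

[β], [b], [b]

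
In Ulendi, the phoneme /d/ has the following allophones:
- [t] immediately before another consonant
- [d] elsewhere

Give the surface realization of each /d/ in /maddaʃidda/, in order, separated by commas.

[t], [d], [t], [d]

Occurrence 1 (position 3): immediately before another consonant → [t].
Occurrence 2 (position 4): no conditioning environment matches → elsewhere allophone [d].
Occurrence 3 (position 8): immediately before another consonant → [t].
Occurrence 4 (position 9): no conditioning environment matches → elsewhere allophone [d].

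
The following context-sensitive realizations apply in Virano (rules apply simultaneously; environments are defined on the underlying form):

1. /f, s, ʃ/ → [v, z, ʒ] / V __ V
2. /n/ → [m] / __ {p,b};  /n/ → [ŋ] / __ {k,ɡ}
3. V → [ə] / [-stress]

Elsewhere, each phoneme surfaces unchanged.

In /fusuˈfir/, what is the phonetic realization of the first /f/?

[f]

/f/ — word-initial; rule 1 does not apply here → [f].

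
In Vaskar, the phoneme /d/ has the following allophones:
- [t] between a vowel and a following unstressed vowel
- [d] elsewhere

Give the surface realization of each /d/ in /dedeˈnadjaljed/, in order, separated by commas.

[d], [t], [d], [d]

Occurrence 1 (position 1): no conditioning environment matches → elsewhere allophone [d].
Occurrence 2 (position 3): between a vowel and a following unstressed vowel → [t].
Occurrence 3 (position 7): no conditioning environment matches → elsewhere allophone [d].
Occurrence 4 (position 13): no conditioning environment matches → elsewhere allophone [d].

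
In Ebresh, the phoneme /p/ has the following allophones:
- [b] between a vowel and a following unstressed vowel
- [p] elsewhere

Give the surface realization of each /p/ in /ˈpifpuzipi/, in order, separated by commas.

[p], [p], [b]

Occurrence 1 (position 1): no conditioning environment matches → elsewhere allophone [p].
Occurrence 2 (position 4): no conditioning environment matches → elsewhere allophone [p].
Occurrence 3 (position 8): between a vowel and a following unstressed vowel → [b].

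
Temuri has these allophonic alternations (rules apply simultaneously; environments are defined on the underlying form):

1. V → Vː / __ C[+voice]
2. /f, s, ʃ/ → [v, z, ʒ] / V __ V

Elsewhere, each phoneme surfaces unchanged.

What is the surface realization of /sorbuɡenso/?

/s/ — word-initial; rule 2 does not apply here → [s].
/o/ — between /s/ and /r/, before a voiced consonant — surfaces as [oː] (rule 1).
/r/ (between /o/ and /b/): no rule targets it → [r].
/b/ stays [b].
/u/ (between /b/ and /ɡ/) occurs before a voiced consonant → [uː] by rule 1.
/ɡ/ — not in any rule's target class → [ɡ].
/e/ meets the environment for rule 1 (before a voiced consonant) → [eː].
/n/ — not in any rule's target class → [n].
/s/ (between /n/ and /o/) fails the environment for rule 2, so it stays [s].
/o/ — word-final; rule 1 does not apply here → [o].

[soːrbuːɡeːnso]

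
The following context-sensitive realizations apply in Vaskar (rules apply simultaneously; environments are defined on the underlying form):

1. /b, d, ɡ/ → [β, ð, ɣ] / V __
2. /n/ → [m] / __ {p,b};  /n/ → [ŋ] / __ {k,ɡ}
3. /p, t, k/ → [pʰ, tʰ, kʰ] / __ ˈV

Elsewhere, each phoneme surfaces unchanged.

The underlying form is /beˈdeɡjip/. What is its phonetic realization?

/b/ — word-initial; rule 1 does not apply here → [b].
/e/ (between /b/ and /d/): no rule targets it → [e].
/d/ meets the environment for rule 1 (immediately after a vowel) → [ð].
/e/ — not in any rule's target class → [e].
/ɡ/ (between /e/ and /j/): immediately after a vowel, so rule 1 applies → [ɣ].
/j/ stays [j].
/i/ (between /j/ and /p/): no rule targets it → [i].
/p/ (word-final): rule 3 targets it, but not immediately before a stressed vowel → unchanged [p].

[beˈðeɣjip]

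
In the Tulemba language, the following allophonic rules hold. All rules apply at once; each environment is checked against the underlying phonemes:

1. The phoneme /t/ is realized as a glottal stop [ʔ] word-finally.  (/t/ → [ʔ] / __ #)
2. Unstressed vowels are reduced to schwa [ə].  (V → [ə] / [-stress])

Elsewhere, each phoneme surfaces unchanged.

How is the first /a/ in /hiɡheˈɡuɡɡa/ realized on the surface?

[ə]

/a/ (word-final) occurs in an unstressed syllable → [ə] by rule 2.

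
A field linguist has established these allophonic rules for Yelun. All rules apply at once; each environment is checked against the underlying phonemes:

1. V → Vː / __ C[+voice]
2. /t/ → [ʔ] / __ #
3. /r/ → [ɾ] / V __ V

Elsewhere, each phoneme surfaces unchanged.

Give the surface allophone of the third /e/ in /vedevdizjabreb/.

/e/ (between /r/ and /b/): before a voiced consonant, so rule 1 applies → [eː].

[eː]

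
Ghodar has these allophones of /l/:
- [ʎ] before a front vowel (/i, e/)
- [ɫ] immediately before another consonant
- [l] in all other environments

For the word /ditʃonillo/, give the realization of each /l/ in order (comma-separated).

Occurrence 1 (position 8): immediately before another consonant → [ɫ].
Occurrence 2 (position 9): no conditioning environment matches → elsewhere allophone [l].

[ɫ], [l]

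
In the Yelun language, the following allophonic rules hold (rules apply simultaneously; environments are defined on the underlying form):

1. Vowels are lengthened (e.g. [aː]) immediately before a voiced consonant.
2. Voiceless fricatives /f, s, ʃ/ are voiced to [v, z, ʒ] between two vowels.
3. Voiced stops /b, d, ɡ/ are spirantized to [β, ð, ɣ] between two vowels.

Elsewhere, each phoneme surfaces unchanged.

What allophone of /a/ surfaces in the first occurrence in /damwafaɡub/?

[aː]

/a/ — between /d/ and /m/, before a voiced consonant — surfaces as [aː] (rule 1).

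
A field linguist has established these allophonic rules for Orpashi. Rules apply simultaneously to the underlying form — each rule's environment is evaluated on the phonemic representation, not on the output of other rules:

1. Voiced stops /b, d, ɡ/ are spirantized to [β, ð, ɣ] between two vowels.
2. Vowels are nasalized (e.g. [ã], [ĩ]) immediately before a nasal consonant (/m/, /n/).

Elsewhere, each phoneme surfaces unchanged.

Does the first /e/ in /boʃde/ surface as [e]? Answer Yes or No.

Yes

/e/ — word-final; rule 2 does not apply here → [e].
The actual realization is [e], which matches [e].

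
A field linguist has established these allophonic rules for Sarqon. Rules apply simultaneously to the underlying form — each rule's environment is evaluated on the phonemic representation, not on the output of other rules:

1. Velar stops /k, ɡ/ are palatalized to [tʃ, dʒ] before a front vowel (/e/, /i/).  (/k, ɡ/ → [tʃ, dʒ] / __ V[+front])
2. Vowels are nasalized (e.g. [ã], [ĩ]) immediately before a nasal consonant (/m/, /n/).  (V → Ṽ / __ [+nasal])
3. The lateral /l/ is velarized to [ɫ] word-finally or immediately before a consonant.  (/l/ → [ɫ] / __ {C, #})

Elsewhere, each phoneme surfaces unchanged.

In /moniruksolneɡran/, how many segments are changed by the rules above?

Segments that undergo a rule: /o/ → [õ] (rule 2); /l/ → [ɫ] (rule 3); /a/ → [ã] (rule 2).
All other segments surface unchanged.

3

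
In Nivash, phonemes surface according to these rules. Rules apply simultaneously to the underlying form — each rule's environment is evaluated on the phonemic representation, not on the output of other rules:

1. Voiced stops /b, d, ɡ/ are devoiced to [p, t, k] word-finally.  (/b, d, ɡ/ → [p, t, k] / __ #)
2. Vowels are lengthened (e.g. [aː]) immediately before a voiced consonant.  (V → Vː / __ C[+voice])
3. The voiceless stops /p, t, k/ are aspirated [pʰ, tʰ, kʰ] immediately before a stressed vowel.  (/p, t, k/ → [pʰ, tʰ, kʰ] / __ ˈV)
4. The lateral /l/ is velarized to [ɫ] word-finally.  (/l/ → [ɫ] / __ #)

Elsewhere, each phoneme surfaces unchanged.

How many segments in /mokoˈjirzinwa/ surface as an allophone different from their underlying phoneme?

Segments that undergo a rule: /o/ → [oː] (rule 2); /i/ → [iː] (rule 2); /i/ → [iː] (rule 2).
All other segments surface unchanged.

3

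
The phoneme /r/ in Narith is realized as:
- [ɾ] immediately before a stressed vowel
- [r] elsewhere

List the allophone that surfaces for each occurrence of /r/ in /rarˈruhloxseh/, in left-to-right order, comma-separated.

Occurrence 1 (position 1): no conditioning environment matches → elsewhere allophone [r].
Occurrence 2 (position 3): no conditioning environment matches → elsewhere allophone [r].
Occurrence 3 (position 4): immediately before a stressed vowel → [ɾ].

[r], [r], [ɾ]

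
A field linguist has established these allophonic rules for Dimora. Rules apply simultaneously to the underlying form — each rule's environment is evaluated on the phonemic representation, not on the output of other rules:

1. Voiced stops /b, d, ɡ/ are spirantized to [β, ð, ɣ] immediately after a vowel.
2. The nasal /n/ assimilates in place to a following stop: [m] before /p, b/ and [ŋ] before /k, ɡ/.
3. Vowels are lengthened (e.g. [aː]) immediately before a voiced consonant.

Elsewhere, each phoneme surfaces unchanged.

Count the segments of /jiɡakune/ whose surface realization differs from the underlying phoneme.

Segments that undergo a rule: /i/ → [iː] (rule 3); /ɡ/ → [ɣ] (rule 1); /u/ → [uː] (rule 3).
All other segments surface unchanged.

3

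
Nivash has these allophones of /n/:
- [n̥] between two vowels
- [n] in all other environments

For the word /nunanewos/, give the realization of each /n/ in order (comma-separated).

Occurrence 1 (position 1): no conditioning environment matches → elsewhere allophone [n].
Occurrence 2 (position 3): between two vowels → [n̥].
Occurrence 3 (position 5): between two vowels → [n̥].

[n], [n̥], [n̥]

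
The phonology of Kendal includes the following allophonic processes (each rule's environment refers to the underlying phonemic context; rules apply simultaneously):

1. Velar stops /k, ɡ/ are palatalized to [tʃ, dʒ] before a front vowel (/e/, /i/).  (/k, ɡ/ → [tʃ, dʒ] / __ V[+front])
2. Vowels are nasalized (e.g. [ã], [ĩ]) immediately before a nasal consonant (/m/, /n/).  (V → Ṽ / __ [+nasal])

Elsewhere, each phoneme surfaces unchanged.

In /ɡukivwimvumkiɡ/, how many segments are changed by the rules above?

4

Segments that undergo a rule: /k/ → [tʃ] (rule 1); /i/ → [ĩ] (rule 2); /u/ → [ũ] (rule 2); /k/ → [tʃ] (rule 1).
All other segments surface unchanged.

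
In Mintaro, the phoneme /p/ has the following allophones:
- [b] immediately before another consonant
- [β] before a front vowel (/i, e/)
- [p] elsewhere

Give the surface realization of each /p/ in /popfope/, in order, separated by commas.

[p], [b], [β]

Occurrence 1 (position 1): no conditioning environment matches → elsewhere allophone [p].
Occurrence 2 (position 3): immediately before another consonant → [b].
Occurrence 3 (position 6): before a front vowel (/i, e/) → [β].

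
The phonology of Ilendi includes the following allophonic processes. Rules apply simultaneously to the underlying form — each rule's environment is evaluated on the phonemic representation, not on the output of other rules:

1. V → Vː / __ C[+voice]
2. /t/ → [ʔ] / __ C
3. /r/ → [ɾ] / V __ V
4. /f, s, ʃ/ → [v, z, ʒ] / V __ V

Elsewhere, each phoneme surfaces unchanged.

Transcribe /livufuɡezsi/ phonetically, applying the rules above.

/i/ (between /l/ and /v/) occurs before a voiced consonant → [iː] by rule 1.
/u/ — between /v/ and /f/; rule 1 does not apply here → [u].
/f/ — between /u/ and /u/, between two vowels — surfaces as [v] (rule 4).
/u/ — between /f/ and /ɡ/, before a voiced consonant — surfaces as [uː] (rule 1).
/e/ — between /ɡ/ and /z/, before a voiced consonant — surfaces as [eː] (rule 1).
/s/ (between /z/ and /i/) is in the target of rule 4 but the environment (between two vowels) is not met → [s].
/i/ (word-final) is in the target of rule 1 but the environment (before a voiced consonant) is not met → [i].

[liːvuvuːɡeːzsi]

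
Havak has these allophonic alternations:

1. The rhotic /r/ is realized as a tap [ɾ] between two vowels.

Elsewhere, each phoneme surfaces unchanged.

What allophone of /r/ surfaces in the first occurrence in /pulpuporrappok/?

/r/ (between /o/ and /r/) is in the target of rule 1 but the environment (between two vowels) is not met → [r].

[r]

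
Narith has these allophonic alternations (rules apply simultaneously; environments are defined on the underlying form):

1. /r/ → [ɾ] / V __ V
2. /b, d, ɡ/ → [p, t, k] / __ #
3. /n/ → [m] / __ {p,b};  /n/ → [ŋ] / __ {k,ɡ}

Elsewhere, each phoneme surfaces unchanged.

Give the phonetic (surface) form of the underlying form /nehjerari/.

/n/ — word-initial; rule 3 does not apply here → [n].
/r/ meets the environment for rule 1 (between two vowels) → [ɾ].
/r/ meets the environment for rule 1 (between two vowels) → [ɾ].

[nehjeɾaɾi]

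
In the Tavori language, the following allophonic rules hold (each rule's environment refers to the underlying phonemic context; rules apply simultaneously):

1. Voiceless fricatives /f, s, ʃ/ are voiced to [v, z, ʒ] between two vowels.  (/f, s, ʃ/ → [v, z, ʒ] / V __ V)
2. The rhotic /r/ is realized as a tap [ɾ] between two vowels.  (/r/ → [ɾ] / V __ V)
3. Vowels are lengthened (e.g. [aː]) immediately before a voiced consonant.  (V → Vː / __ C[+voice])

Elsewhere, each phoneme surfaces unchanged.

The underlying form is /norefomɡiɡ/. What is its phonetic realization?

[noːɾevoːmɡiːɡ]

/n/ (word-initial) is unaffected → [n].
/o/ (between /n/ and /r/) occurs before a voiced consonant → [oː] by rule 3.
/r/ — between /o/ and /e/, between two vowels — surfaces as [ɾ] (rule 2).
/e/ (between /r/ and /f/) is in the target of rule 3 but the environment (before a voiced consonant) is not met → [e].
/f/ meets the environment for rule 1 (between two vowels) → [v].
/o/ (between /f/ and /m/) occurs before a voiced consonant → [oː] by rule 3.
/m/ (between /o/ and /ɡ/) is unaffected → [m].
/ɡ/ (between /m/ and /i/) is unaffected → [ɡ].
/i/ — between /ɡ/ and /ɡ/, before a voiced consonant — surfaces as [iː] (rule 3).
/ɡ/ (word-final): no rule targets it → [ɡ].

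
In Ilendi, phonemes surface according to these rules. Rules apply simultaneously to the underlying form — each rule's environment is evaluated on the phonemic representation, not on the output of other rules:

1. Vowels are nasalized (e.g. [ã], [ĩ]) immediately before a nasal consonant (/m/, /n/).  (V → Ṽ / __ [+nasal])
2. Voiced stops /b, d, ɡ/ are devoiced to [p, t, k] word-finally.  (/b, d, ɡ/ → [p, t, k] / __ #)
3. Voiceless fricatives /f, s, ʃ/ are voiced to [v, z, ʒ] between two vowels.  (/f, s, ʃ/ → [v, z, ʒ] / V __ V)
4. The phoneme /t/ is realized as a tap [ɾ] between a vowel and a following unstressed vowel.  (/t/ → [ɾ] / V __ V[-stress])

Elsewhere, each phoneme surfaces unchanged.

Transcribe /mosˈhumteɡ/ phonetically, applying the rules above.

[mosˈhũmtek]

/m/ (word-initial) is unaffected → [m].
/o/ (between /m/ and /s/) is in the target of rule 1 but the environment (before a nasal consonant) is not met → [o].
/s/ (between /o/ and /h/) fails the environment for rule 3, so it stays [s].
/h/ stays [h].
/u/ (between /h/ and /m/): before a nasal consonant, so rule 1 applies → [ũ].
/m/ — not in any rule's target class → [m].
/t/ (between /m/ and /e/): rule 4 targets it, but not between a vowel and a following unstressed vowel → unchanged [t].
/e/ — between /t/ and /ɡ/; rule 1 does not apply here → [e].
/ɡ/ (word-final): word-finally, so rule 2 applies → [k].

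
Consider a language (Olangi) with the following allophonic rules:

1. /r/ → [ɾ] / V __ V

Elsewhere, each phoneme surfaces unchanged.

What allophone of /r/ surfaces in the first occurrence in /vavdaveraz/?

[ɾ]

Rule 1 applies to /r/ (between /e/ and /a/: between two vowels) → [ɾ].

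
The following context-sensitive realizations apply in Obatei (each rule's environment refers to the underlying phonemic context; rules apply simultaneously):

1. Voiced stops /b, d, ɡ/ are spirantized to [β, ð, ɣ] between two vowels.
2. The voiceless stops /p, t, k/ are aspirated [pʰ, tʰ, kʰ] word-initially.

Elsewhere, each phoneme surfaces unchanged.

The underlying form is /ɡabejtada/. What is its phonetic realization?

[ɡaβejtaða]

/ɡ/ (word-initial) fails the environment for rule 1, so it stays [ɡ].
/a/ — not in any rule's target class → [a].
/b/ (between /a/ and /e/): between two vowels, so rule 1 applies → [β].
/e/ (between /b/ and /j/): no rule targets it → [e].
/j/ (between /e/ and /t/): no rule targets it → [j].
/t/ (between /j/ and /a/) is in the target of rule 2 but the environment (word-initially) is not met → [t].
/a/ (between /t/ and /d/) is unaffected → [a].
/d/ meets the environment for rule 1 (between two vowels) → [ð].
/a/ stays [a].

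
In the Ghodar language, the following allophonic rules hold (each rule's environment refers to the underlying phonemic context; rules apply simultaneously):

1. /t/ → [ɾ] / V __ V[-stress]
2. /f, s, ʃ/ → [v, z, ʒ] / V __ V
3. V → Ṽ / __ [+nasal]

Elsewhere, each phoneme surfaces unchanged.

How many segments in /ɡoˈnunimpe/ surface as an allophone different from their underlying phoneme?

Segments that undergo a rule: /o/ → [õ] (rule 3); /u/ → [ũ] (rule 3); /i/ → [ĩ] (rule 3).
All other segments surface unchanged.

3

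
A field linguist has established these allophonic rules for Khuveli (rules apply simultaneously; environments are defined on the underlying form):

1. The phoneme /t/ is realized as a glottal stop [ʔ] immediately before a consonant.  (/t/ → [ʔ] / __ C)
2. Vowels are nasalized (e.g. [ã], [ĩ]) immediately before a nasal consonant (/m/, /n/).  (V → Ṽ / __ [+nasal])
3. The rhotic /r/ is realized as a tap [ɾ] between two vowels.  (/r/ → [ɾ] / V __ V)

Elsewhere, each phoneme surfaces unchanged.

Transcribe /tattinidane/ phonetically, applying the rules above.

/t/ (word-initial) is in the target of rule 1 but the environment (immediately before a consonant) is not met → [t].
/a/ (between /t/ and /t/) fails the environment for rule 2, so it stays [a].
/t/ (between /a/ and /t/): immediately before a consonant, so rule 1 applies → [ʔ].
/t/ (between /t/ and /i/): rule 1 targets it, but not immediately before a consonant → unchanged [t].
/i/ (between /t/ and /n/): before a nasal consonant, so rule 2 applies → [ĩ].
/n/ stays [n].
/i/ (between /n/ and /d/) fails the environment for rule 2, so it stays [i].
/d/ stays [d].
/a/ (between /d/ and /n/) occurs before a nasal consonant → [ã] by rule 2.
/n/ — not in any rule's target class → [n].
/e/ (word-final): rule 2 targets it, but not before a nasal consonant → unchanged [e].

[taʔtĩnidãne]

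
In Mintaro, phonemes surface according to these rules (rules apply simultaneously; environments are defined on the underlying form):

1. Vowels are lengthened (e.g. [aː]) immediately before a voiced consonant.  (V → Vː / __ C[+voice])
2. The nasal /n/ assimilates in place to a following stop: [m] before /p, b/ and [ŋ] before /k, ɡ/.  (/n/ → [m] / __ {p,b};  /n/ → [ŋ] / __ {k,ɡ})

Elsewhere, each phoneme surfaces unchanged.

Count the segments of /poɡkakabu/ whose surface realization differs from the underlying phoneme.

Segments that undergo a rule: /o/ → [oː] (rule 1); /a/ → [aː] (rule 1).
All other segments surface unchanged.

2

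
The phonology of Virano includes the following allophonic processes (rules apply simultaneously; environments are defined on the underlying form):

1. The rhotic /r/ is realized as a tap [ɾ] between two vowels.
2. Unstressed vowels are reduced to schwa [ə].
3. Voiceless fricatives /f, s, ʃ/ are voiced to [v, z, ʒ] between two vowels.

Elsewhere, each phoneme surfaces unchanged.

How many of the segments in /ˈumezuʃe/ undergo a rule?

Segments that undergo a rule: /e/ → [ə] (rule 2); /u/ → [ə] (rule 2); /ʃ/ → [ʒ] (rule 3); /e/ → [ə] (rule 2).
All other segments surface unchanged.

4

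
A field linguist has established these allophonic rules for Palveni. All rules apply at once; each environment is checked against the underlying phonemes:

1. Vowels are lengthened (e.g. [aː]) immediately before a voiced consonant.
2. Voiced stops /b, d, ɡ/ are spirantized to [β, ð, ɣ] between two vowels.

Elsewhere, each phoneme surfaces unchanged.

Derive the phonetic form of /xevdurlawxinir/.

/x/ — not in any rule's target class → [x].
/e/ (between /x/ and /v/) occurs before a voiced consonant → [eː] by rule 1.
/v/ — not in any rule's target class → [v].
/d/ — between /v/ and /u/; rule 2 does not apply here → [d].
/u/ (between /d/ and /r/): before a voiced consonant, so rule 1 applies → [uː].
/r/ (between /u/ and /l/) is unaffected → [r].
/l/ stays [l].
/a/ (between /l/ and /w/): before a voiced consonant, so rule 1 applies → [aː].
/w/ (between /a/ and /x/): no rule targets it → [w].
/x/ — not in any rule's target class → [x].
Rule 1 applies to /i/ (between /x/ and /n/: before a voiced consonant) → [iː].
/n/ (between /i/ and /i/): no rule targets it → [n].
/i/ meets the environment for rule 1 (before a voiced consonant) → [iː].
/r/ — not in any rule's target class → [r].

[xeːvduːrlaːwxiːniːr]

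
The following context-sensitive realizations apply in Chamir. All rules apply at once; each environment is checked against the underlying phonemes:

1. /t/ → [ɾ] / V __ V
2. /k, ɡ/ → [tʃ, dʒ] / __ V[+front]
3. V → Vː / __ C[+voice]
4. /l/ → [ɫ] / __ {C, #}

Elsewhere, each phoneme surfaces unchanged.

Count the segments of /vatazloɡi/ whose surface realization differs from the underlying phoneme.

Segments that undergo a rule: /t/ → [ɾ] (rule 1); /a/ → [aː] (rule 3); /o/ → [oː] (rule 3); /ɡ/ → [dʒ] (rule 2).
All other segments surface unchanged.

4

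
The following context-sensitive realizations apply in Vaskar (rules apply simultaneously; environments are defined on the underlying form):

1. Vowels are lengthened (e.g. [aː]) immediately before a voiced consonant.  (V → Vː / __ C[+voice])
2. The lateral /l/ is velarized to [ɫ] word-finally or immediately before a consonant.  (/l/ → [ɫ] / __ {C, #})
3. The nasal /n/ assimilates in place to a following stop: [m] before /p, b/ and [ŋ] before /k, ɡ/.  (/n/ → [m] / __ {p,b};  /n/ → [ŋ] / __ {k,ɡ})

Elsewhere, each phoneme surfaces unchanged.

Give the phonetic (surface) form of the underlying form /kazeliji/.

[kaːzeːliːji]

/k/ (word-initial) is unaffected → [k].
Rule 1 applies to /a/ (between /k/ and /z/: before a voiced consonant) → [aː].
/z/ — not in any rule's target class → [z].
/e/ — between /z/ and /l/, before a voiced consonant — surfaces as [eː] (rule 1).
/l/ (between /e/ and /i/) fails the environment for rule 2, so it stays [l].
Rule 1 applies to /i/ (between /l/ and /j/: before a voiced consonant) → [iː].
/j/ stays [j].
/i/ — word-final; rule 1 does not apply here → [i].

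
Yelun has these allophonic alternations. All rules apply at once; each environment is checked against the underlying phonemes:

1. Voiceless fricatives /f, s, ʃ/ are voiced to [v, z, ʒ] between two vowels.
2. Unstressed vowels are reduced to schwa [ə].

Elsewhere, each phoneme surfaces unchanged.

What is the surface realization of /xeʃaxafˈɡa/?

/x/ stays [x].
/e/ meets the environment for rule 2 (in an unstressed syllable) → [ə].
/ʃ/ (between /e/ and /a/): between two vowels, so rule 1 applies → [ʒ].
Rule 2 applies to /a/ (between /ʃ/ and /x/: in an unstressed syllable) → [ə].
/x/ stays [x].
/a/ meets the environment for rule 2 (in an unstressed syllable) → [ə].
/f/ (between /a/ and /ɡ/): rule 1 targets it, but not between two vowels → unchanged [f].
/ɡ/ — not in any rule's target class → [ɡ].
/a/ — word-final; rule 2 does not apply here → [a].

[xəʒəxəfˈɡa]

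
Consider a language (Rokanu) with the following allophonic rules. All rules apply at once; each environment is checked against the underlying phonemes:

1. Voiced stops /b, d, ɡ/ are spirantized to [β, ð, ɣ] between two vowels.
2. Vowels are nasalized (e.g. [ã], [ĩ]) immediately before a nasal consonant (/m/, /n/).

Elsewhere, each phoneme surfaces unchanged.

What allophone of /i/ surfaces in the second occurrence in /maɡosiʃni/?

[i]

/i/ (word-final) is in the target of rule 2 but the environment (before a nasal consonant) is not met → [i].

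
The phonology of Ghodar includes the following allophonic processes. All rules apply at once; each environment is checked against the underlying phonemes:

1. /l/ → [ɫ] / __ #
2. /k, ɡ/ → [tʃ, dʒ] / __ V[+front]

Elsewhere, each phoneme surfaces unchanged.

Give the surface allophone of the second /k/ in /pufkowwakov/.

[k]

/k/ (between /a/ and /o/): rule 2 targets it, but not before a front vowel → unchanged [k].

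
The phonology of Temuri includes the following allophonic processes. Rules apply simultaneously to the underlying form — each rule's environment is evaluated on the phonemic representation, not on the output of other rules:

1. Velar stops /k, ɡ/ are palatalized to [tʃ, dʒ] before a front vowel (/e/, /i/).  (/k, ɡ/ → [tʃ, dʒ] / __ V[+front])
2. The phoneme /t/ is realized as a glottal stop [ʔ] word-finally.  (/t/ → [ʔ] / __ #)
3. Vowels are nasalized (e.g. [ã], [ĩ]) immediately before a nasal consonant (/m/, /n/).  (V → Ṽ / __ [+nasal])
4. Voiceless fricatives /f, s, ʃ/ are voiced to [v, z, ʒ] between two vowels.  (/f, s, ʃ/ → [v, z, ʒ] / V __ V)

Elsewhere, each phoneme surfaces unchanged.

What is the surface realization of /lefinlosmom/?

/l/ — not in any rule's target class → [l].
/e/ (between /l/ and /f/) fails the environment for rule 3, so it stays [e].
Rule 4 applies to /f/ (between /e/ and /i/: between two vowels) → [v].
/i/ — between /f/ and /n/, before a nasal consonant — surfaces as [ĩ] (rule 3).
/n/ stays [n].
/l/ (between /n/ and /o/): no rule targets it → [l].
/o/ (between /l/ and /s/) fails the environment for rule 3, so it stays [o].
/s/ (between /o/ and /m/) is in the target of rule 4 but the environment (between two vowels) is not met → [s].
/m/ — not in any rule's target class → [m].
/o/ — between /m/ and /m/, before a nasal consonant — surfaces as [õ] (rule 3).
/m/ stays [m].

[levĩnlosmõm]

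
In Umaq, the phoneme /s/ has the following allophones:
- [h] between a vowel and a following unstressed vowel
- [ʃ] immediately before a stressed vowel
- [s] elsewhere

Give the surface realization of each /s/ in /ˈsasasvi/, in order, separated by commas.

Occurrence 1 (position 1): immediately before a stressed vowel → [ʃ].
Occurrence 2 (position 3): between a vowel and a following unstressed vowel → [h].
Occurrence 3 (position 5): no conditioning environment matches → elsewhere allophone [s].

[ʃ], [h], [s]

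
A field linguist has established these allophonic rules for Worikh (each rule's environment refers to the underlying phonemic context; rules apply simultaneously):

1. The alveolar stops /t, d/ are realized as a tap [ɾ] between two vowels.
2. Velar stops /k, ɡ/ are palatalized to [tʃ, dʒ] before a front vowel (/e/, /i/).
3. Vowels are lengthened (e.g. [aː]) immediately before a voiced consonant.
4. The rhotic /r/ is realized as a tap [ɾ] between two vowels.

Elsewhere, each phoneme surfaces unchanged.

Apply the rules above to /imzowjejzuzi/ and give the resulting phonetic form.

[iːmzoːwjeːjzuːzi]

/i/ — word-initial, before a voiced consonant — surfaces as [iː] (rule 3).
/m/ (between /i/ and /z/) is unaffected → [m].
/z/ — not in any rule's target class → [z].
/o/ meets the environment for rule 3 (before a voiced consonant) → [oː].
/w/ (between /o/ and /j/) is unaffected → [w].
/j/ (between /w/ and /e/) is unaffected → [j].
/e/ (between /j/ and /j/): before a voiced consonant, so rule 3 applies → [eː].
/j/ stays [j].
/z/ stays [z].
/u/ (between /z/ and /z/): before a voiced consonant, so rule 3 applies → [uː].
/z/ stays [z].
/i/ (word-final) fails the environment for rule 3, so it stays [i].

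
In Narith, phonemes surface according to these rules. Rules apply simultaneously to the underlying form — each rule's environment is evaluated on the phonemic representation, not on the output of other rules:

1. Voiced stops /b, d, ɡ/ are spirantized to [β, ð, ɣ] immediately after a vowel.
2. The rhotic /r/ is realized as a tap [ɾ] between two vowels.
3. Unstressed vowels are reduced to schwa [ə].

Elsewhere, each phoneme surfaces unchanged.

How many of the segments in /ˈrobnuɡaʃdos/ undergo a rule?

5

Segments that undergo a rule: /b/ → [β] (rule 1); /u/ → [ə] (rule 3); /ɡ/ → [ɣ] (rule 1); /a/ → [ə] (rule 3); /o/ → [ə] (rule 3).
All other segments surface unchanged.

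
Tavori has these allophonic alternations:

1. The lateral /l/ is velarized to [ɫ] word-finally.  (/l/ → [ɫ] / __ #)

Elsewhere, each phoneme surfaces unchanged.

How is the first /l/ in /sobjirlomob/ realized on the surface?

[l]

/l/ (between /r/ and /o/) is in the target of rule 1 but the environment (word-finally) is not met → [l].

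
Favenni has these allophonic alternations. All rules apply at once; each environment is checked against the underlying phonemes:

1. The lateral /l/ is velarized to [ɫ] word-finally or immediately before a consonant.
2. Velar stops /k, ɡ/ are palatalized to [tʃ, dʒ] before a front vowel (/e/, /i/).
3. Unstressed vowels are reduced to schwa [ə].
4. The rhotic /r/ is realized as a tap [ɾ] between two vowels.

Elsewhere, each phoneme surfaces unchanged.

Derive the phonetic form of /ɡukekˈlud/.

[ɡətʃəkˈlud]

/ɡ/ (word-initial) is in the target of rule 2 but the environment (before a front vowel) is not met → [ɡ].
Rule 3 applies to /u/ (between /ɡ/ and /k/: in an unstressed syllable) → [ə].
/k/ meets the environment for rule 2 (before a front vowel) → [tʃ].
/e/ meets the environment for rule 3 (in an unstressed syllable) → [ə].
/k/ (between /e/ and /l/) fails the environment for rule 2, so it stays [k].
/l/ — between /k/ and /u/; rule 1 does not apply here → [l].
/u/ — between /l/ and /d/; rule 3 does not apply here → [u].
/d/ (word-final): no rule targets it → [d].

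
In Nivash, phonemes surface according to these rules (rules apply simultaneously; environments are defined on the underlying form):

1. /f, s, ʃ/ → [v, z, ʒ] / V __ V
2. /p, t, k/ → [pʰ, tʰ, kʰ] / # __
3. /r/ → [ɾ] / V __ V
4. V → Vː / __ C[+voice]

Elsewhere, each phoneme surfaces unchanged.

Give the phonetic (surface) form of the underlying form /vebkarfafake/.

[veːbkaːrfavake]

/v/ stays [v].
/e/ (between /v/ and /b/) occurs before a voiced consonant → [eː] by rule 4.
/b/ — not in any rule's target class → [b].
/k/ (between /b/ and /a/) fails the environment for rule 2, so it stays [k].
/a/ (between /k/ and /r/): before a voiced consonant, so rule 4 applies → [aː].
/r/ (between /a/ and /f/) is in the target of rule 3 but the environment (between two vowels) is not met → [r].
/f/ (between /r/ and /a/) is in the target of rule 1 but the environment (between two vowels) is not met → [f].
/a/ (between /f/ and /f/) fails the environment for rule 4, so it stays [a].
/f/ (between /a/ and /a/) occurs between two vowels → [v] by rule 1.
/a/ — between /f/ and /k/; rule 4 does not apply here → [a].
/k/ — between /a/ and /e/; rule 2 does not apply here → [k].
/e/ — word-final; rule 4 does not apply here → [e].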